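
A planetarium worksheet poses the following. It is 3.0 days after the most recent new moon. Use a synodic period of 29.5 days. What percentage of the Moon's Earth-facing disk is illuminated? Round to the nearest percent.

10%

Elongation θ = 360° × 3.0/29.5 ≈ 36.6°.
cos 36.6° = 0.803, so f = (1 − 0.803)/2 = 0.099, so 10%.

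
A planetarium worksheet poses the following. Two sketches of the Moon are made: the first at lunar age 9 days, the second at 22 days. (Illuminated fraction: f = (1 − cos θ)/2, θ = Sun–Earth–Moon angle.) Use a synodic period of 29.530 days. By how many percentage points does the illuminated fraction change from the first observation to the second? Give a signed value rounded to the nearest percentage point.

First observation: θ = 360°·9/29.530 = 109.7°, so f = 0.669.
Second observation: θ = 268.2°, f = 0.516.
Δf = 0.516 − 0.669 = -0.153, i.e. -15 pp.

-15 percentage points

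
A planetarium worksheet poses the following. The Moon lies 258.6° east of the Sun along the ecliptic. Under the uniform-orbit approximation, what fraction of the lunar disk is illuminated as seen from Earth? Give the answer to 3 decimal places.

0.599

Half-versine of 258.6°: (1 − (-0.198))/2 = 0.599.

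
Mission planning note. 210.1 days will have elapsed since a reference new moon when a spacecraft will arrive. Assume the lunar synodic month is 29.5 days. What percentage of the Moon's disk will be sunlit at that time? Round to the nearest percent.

210.1 d spans 7 complete synodic months (7 × 29.5 = 206.50 d) plus 3.60 d.
Elongation θ = 360° × 3.60/29.5 ≈ 43.9°.
Illuminated fraction = (1 − cos 43.9°)/2 = (1 − 0.720)/2 ≈ 0.140, so 14%.

14%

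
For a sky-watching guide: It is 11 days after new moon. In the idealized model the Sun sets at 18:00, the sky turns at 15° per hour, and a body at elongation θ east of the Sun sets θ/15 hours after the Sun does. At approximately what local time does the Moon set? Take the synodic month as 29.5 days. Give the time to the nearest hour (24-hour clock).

03:00

Elongation θ = 360° × 11/29.5 ≈ 134.2°.
At 15° of sky rotation per hour, 134.2° corresponds to a 8.95 h lag.
18:00 + 8.95 h ≈ 02:57 → 03:00 to the nearest hour.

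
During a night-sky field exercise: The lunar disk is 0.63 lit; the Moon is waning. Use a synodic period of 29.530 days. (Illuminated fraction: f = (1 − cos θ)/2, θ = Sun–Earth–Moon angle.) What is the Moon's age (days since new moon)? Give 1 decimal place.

cos θ = 1 − 2f = -0.260, giving a principal value of 105.1°.
Since the Moon is past full (waning), take the reflex angle: θ = 360° − 105.1° = 254.9°.
That fraction of the synodic month is 254.9/360 × 29.530 d ≈ 20.91 d.

20.9 days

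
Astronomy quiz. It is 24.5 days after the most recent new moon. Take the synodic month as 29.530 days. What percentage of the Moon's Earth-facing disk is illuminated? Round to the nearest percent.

Phase angle: θ = 360°·(24.5 d)/(29.530 d) = 298.7°.
With cos θ = 0.480, the lit fraction is (1 − 0.480)/2 ≈ 0.260, so 26%.

26%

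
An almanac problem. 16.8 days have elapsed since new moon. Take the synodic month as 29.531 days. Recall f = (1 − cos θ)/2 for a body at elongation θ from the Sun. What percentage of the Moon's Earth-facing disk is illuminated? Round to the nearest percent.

The Moon has covered 16.8/29.531 of its cycle, so θ ≈ 360° × 16.8/29.531 = 204.8°.
cos 204.8° = (-0.908), so f = (1 − (-0.908))/2 = 0.954, so 95%.

95%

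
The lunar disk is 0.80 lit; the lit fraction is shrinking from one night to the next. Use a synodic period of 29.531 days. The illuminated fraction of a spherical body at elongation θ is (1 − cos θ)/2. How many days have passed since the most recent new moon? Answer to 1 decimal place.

From f = (1 − cos θ)/2: cos θ = 1 − 2×0.80 = -0.600; arccos → 126.9°.
A waning Moon lies in 180°–360°, so θ = 360° − 126.9° = 233.1°.
At 360°/29.531 d per day, 233.1° corresponds to 19.12 days.

19.1 days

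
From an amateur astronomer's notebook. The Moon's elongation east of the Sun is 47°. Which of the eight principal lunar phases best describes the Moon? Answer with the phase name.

The waxing crescent sector spans roughly 22°–68°; 47° falls inside it.

waxing crescent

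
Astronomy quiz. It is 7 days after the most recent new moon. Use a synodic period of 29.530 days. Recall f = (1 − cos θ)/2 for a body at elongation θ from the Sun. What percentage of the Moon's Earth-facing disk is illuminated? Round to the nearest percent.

46%

The Moon has covered 7/29.530 of its cycle, so θ ≈ 360° × 7/29.530 = 85.3°.
cos 85.3° = 0.081, so f = (1 − 0.081)/2 = 0.459, so 46%.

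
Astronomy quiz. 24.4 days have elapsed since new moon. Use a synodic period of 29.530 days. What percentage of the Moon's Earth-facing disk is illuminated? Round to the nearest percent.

27%

Elongation θ = 360° × 24.4/29.530 ≈ 297.5°.
cos 297.5° = 0.461, so f = (1 − 0.461)/2 = 0.269, so 27%.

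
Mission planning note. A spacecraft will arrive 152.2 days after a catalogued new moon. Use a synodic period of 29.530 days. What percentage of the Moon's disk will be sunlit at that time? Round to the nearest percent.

22%

152.2/29.530 = 5.154 lunations, so 5 complete cycles and 4.55 d into the next.
Elongation θ = 360° × 4.55/29.530 ≈ 55.5°.
Illuminated fraction = (1 − cos 55.5°)/2 = (1 − 0.567)/2 ≈ 0.217, so 22%.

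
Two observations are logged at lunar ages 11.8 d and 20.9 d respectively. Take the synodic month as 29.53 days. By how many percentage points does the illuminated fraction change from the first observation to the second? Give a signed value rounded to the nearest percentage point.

θ₁ = 360° × 11.8/29.53 = 143.9°, f₁ = (1 − cos θ₁)/2 = 0.904.
θ₂ = 360° × 20.9/29.53 = 254.8°, f₂ = (1 − cos θ₂)/2 = 0.631.
Change = f₂ − f₁ = -0.273 → -27 percentage points.

-27 percentage points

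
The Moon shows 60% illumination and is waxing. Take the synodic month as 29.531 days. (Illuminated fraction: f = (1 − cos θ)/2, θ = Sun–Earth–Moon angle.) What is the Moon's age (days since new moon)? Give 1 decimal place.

cos θ = 1 − 2f = -0.200, giving a principal value of 101.5°.
Before full moon the principal value applies: θ = 101.5°.
At 360°/29.531 d per day, 101.5° corresponds to 8.33 days.

8.3 days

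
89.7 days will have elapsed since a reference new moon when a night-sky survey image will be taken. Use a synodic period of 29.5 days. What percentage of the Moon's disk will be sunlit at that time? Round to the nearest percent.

2%

89.7/29.5 = 3.041 lunations, so 3 complete cycles and 1.20 d into the next.
Elongation θ = 360° × 1.20/29.5 ≈ 14.6°.
Illuminated fraction = (1 − cos 14.6°)/2 = (1 − 0.968)/2 ≈ 0.016, so 2%.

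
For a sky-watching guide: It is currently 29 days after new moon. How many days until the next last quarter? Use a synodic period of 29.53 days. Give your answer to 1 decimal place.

Last quarter is 0.75 of the way through the cycle: age 0.75 × 29.53 = 22.148 d.
This lunation's last quarter (22.148 d) has passed, so add one period: 51.678 − 29 = 22.678 days.

22.7 days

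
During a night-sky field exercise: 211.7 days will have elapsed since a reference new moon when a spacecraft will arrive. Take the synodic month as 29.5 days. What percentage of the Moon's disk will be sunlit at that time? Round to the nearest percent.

Reduce mod P: 211.7 − 7×29.5 = 5.20 d into the current lunation.
Elongation θ = 360° × 5.20/29.5 ≈ 63.5°.
cos 63.5° = 0.447, so f = (1 − 0.447)/2 = 0.277, so 28%.

28%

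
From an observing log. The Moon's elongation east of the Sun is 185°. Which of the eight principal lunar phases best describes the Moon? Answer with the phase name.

The full moon sector spans roughly 158°–202°; 185° falls inside it.

full moon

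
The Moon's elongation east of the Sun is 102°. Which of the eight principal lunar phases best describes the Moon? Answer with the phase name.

The first quarter sector spans roughly 68°–112°; 102° falls inside it.

first quarter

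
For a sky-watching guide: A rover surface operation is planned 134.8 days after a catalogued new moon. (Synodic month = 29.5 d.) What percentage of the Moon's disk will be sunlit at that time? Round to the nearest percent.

95%

134.8/29.5 = 4.569 lunations, so 4 complete cycles and 16.80 d into the next.
Phase angle: θ = 360°·(16.80 d)/(29.5 d) = 205.0°.
With cos θ = (-0.906), the lit fraction is (1 − (-0.906))/2 ≈ 0.953, so 95%.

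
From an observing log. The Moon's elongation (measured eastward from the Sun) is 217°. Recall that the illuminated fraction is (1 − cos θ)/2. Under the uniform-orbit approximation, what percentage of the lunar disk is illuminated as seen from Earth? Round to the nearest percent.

90%

cos 217° = (-0.799), so f = (1 − (-0.799))/2 = 0.899, i.e. 90%.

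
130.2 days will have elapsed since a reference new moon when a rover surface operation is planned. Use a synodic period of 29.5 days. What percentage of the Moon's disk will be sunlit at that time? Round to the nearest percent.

93%

130.2 d spans 4 complete synodic months (4 × 29.5 = 118.00 d) plus 12.20 d.
Elongation θ = 360° × 12.20/29.5 ≈ 148.9°.
Illuminated fraction = (1 − cos 148.9°)/2 = (1 − (-0.856))/2 ≈ 0.928, so 93%.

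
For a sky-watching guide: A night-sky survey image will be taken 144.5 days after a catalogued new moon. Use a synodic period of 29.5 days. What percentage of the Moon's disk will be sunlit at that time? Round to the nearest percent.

144.5 d spans 4 complete synodic months (4 × 29.5 = 118.00 d) plus 26.50 d.
Elongation θ = 360° × 26.50/29.5 ≈ 323.4°.
Illuminated fraction = (1 − cos 323.4°)/2 = (1 − 0.803)/2 ≈ 0.099, so 10%.

10%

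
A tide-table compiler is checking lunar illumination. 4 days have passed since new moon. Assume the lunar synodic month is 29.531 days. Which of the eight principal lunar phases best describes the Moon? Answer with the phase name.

waxing crescent

θ ≈ 360° × 4/29.531 = 49°, which falls in the waxing crescent sector.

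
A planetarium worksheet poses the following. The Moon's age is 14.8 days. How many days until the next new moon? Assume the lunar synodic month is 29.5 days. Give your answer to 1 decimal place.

One full lunation from the last new moon is 29.5 d; remaining = 29.5 − 14.8 = 14.700 d.

14.7 days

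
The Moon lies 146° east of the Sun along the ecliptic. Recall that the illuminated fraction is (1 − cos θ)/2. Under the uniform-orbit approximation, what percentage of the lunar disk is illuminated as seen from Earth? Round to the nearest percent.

91%

cos 146° = (-0.829), so f = (1 − (-0.829))/2 = 0.915, i.e. 91%.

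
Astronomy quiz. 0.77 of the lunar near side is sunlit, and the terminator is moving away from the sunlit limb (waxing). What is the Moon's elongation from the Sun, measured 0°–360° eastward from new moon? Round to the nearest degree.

123°

cos θ = 1 − 2f = -0.540, giving a principal value of 122.7°.
The Moon is waxing (0°–180°), so θ = 122.7° directly.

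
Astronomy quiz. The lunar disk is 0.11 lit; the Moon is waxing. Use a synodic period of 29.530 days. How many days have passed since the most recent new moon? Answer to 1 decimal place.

cos θ = 1 − 2f = 0.780, giving a principal value of 38.7°.
The Moon is waxing (0°–180°), so θ = 38.7° directly.
At 360°/29.530 d per day, 38.7° corresponds to 3.18 days.

3.2 days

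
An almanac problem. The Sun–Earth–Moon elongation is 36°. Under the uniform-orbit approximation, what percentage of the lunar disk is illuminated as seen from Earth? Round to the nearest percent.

10%

cos 36° = 0.809, so f = (1 − 0.809)/2 = 0.095, i.e. 10%.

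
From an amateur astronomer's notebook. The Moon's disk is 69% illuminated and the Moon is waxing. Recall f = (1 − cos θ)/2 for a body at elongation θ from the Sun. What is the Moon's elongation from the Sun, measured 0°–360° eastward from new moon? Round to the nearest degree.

Invert f = (1 − cos θ)/2 to get cos θ = 1 − 2(0.69) = -0.380, hence θ₀ = arccos -0.380 = 112.3°.
The Moon is waxing (0°–180°), so θ = 112.3° directly.

112°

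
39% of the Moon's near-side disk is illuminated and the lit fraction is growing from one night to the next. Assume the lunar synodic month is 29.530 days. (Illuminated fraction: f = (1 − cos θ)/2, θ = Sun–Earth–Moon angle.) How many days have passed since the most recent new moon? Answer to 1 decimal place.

6.3 days

From f = (1 − cos θ)/2: cos θ = 1 − 2×0.39 = 0.220; arccos → 77.3°.
Waxing ⇒ before full, so θ = 77.3°.
Age = 29.530 × 77.3°/360° ≈ 6.34 days.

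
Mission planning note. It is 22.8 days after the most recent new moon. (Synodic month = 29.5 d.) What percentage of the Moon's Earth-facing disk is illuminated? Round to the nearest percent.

43%

Elongation θ = 360° × 22.8/29.5 ≈ 278.2°.
With cos θ = 0.143, the lit fraction is (1 − 0.143)/2 ≈ 0.428, so 43%.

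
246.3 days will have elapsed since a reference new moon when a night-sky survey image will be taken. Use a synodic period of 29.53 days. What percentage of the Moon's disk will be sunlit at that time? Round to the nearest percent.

77%

Reduce mod P: 246.3 − 8×29.53 = 10.06 d into the current lunation.
The Moon has covered 10.06/29.53 of its cycle, so θ ≈ 360° × 10.06/29.53 = 122.6°.
With cos θ = (-0.539), the lit fraction is (1 − (-0.539))/2 ≈ 0.770, so 77%.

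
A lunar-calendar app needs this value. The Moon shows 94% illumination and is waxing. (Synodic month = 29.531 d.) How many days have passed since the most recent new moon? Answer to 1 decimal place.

12.4 days

cos θ = 1 − 2f = -0.880, giving a principal value of 151.6°.
Before full moon the principal value applies: θ = 151.6°.
At 360°/29.531 d per day, 151.6° corresponds to 12.44 days.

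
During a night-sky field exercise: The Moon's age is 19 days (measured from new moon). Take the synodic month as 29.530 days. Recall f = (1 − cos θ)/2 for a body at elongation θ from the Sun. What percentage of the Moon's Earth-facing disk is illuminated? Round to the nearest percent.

81%

Elongation θ = 360° × 19/29.530 ≈ 231.6°.
cos 231.6° = (-0.621), so f = (1 − (-0.621))/2 = 0.810, so 81%.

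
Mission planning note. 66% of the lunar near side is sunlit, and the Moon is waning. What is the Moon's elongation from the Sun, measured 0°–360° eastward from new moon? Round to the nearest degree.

cos θ = 1 − 2f = -0.320, giving a principal value of 108.7°.
A waning Moon lies in 180°–360°, so θ = 360° − 108.7° = 251.3°.

251°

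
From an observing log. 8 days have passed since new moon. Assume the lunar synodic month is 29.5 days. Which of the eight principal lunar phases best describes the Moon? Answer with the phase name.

At 8/29.5 of the cycle, θ ≈ 98° — the first quarter range.

first quarter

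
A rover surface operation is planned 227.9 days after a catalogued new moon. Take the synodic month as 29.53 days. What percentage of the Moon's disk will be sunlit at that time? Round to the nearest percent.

227.9 d spans 7 complete synodic months (7 × 29.53 = 206.71 d) plus 21.19 d.
Elongation θ = 360° × 21.19/29.53 ≈ 258.3°.
With cos θ = (-0.202), the lit fraction is (1 − (-0.202))/2 ≈ 0.601, so 60%.

60%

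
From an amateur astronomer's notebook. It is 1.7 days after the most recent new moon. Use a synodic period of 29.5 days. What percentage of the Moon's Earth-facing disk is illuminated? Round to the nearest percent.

Elongation θ = 360° × 1.7/29.5 ≈ 20.7°.
With cos θ = 0.935, the lit fraction is (1 − 0.935)/2 ≈ 0.032, so 3%.

3%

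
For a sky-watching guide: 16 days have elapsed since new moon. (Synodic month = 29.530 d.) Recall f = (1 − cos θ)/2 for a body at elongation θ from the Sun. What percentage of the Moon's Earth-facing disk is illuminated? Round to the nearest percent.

The Moon has covered 16/29.530 of its cycle, so θ ≈ 360° × 16/29.530 = 195.1°.
cos 195.1° = (-0.966), so f = (1 − (-0.966))/2 = 0.983, so 98%.

98%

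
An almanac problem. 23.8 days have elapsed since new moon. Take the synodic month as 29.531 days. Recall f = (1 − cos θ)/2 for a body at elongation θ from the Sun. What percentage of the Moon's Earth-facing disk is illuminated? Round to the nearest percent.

The Moon has covered 23.8/29.531 of its cycle, so θ ≈ 360° × 23.8/29.531 = 290.1°.
Illuminated fraction = (1 − cos 290.1°)/2 = (1 − 0.344)/2 ≈ 0.328, so 33%.

33%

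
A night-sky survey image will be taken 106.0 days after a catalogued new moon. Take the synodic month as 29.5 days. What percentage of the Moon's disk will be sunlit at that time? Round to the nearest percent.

92%

106.0 d spans 3 complete synodic months (3 × 29.5 = 88.50 d) plus 17.50 d.
Phase angle: θ = 360°·(17.50 d)/(29.5 d) = 213.6°.
With cos θ = (-0.833), the lit fraction is (1 − (-0.833))/2 ≈ 0.917, so 92%.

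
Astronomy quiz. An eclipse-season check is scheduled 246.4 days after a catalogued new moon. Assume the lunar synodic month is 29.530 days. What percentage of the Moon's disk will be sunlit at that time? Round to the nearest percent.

78%

246.4 d spans 8 complete synodic months (8 × 29.530 = 236.24 d) plus 10.16 d.
Elongation θ = 360° × 10.16/29.530 ≈ 123.9°.
cos 123.9° = (-0.557), so f = (1 − (-0.557))/2 = 0.779, so 78%.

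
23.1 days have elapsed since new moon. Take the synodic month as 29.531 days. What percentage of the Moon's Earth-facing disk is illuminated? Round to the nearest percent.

The Moon has covered 23.1/29.531 of its cycle, so θ ≈ 360° × 23.1/29.531 = 281.6°.
cos 281.6° = 0.201, so f = (1 − 0.201)/2 = 0.399, so 40%.

40%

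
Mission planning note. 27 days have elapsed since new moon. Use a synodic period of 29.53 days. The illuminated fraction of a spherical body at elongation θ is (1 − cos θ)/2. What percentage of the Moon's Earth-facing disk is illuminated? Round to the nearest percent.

7%

Elongation θ = 360° × 27/29.53 ≈ 329.2°.
Illuminated fraction = (1 − cos 329.2°)/2 = (1 − 0.859)/2 ≈ 0.071, so 7%.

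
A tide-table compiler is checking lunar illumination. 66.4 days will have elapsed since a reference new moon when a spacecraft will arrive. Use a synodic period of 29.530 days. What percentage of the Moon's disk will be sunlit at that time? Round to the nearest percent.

50%

Reduce mod P: 66.4 − 2×29.530 = 7.34 d into the current lunation.
The Moon has covered 7.34/29.530 of its cycle, so θ ≈ 360° × 7.34/29.530 = 89.5°.
Illuminated fraction = (1 − cos 89.5°)/2 = (1 − 0.009)/2 ≈ 0.495, so 50%.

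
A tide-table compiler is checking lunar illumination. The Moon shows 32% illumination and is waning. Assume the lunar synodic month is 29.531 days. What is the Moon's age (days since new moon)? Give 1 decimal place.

23.9 days

Invert f = (1 − cos θ)/2 to get cos θ = 1 − 2(0.32) = 0.360, hence θ₀ = arccos 0.360 = 68.9°.
Waning ⇒ past full, so θ = 360° − 68.9° = 291.1°.
At 360°/29.531 d per day, 291.1° corresponds to 23.88 days.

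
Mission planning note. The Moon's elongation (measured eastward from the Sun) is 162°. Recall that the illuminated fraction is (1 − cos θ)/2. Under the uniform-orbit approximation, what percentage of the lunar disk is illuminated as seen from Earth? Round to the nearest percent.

Half-versine of 162°: (1 − (-0.951))/2 = 0.976, i.e. 98%.

98%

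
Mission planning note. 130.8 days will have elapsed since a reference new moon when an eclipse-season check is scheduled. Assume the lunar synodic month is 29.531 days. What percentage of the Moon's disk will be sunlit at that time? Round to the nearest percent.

130.8/29.531 = 4.429 lunations, so 4 complete cycles and 12.68 d into the next.
Phase angle: θ = 360°·(12.68 d)/(29.531 d) = 154.5°.
Illuminated fraction = (1 − cos 154.5°)/2 = (1 − (-0.903))/2 ≈ 0.951, so 95%.

95%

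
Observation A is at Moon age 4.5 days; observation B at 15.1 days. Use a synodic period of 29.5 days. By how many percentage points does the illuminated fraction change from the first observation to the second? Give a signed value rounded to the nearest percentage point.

θ₁ = 360° × 4.5/29.5 = 54.9°, f₁ = (1 − cos θ₁)/2 = 0.213.
θ₂ = 360° × 15.1/29.5 = 184.3°, f₂ = (1 − cos θ₂)/2 = 0.999.
Change = f₂ − f₁ = +0.786 → +79 percentage points.

+79 pp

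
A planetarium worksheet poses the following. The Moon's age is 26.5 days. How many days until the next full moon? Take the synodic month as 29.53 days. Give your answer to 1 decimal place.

17.8 days

Full moon occurs at elongation 180°, i.e. at age 29.53 × 180/360 = 14.765 d.
This lunation's full moon (14.765 d) has passed, so add one period: 44.295 − 26.5 = 17.795 days.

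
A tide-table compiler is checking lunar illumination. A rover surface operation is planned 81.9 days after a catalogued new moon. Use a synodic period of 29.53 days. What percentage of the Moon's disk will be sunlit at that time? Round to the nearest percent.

81.9 d spans 2 complete synodic months (2 × 29.53 = 59.06 d) plus 22.84 d.
Elongation θ = 360° × 22.84/29.53 ≈ 278.4°.
With cos θ = 0.147, the lit fraction is (1 − 0.147)/2 ≈ 0.427, so 43%.

43%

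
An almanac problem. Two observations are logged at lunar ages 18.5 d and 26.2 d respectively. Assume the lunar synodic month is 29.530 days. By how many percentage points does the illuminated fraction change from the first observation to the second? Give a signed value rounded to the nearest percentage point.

-73 percentage points

First observation: θ = 360°·18.5/29.530 = 225.5°, so f = 0.850.
Second observation: θ = 319.4°, f = 0.120.
Δf = 0.120 − 0.850 = -0.730, i.e. -73 pp.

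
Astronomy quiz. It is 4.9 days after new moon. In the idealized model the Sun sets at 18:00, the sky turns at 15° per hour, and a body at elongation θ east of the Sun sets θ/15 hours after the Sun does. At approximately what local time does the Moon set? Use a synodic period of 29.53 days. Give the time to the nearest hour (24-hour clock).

The Moon has covered 4.9/29.53 of its cycle, so θ ≈ 360° × 4.9/29.53 = 59.7°.
Delay after the Sun = 59.7° / (15°/h) ≈ 3.98 h.
18:00 + 3.98 h ≈ 21:59 → 22:00 to the nearest hour.

22:00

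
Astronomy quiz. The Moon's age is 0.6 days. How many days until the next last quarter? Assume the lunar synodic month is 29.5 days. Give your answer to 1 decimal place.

Last quarter occurs at elongation 270°, i.e. at age 29.5 × 270/360 = 22.125 d.
So 21.525 days remain (22.125 − 0.6).

21.5 days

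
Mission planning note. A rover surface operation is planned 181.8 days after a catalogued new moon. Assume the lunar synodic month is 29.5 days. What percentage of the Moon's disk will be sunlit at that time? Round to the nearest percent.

Reduce mod P: 181.8 − 6×29.5 = 4.80 d into the current lunation.
The Moon has covered 4.80/29.5 of its cycle, so θ ≈ 360° × 4.80/29.5 = 58.6°.
Illuminated fraction = (1 − cos 58.6°)/2 = (1 − 0.521)/2 ≈ 0.239, so 24%.

24%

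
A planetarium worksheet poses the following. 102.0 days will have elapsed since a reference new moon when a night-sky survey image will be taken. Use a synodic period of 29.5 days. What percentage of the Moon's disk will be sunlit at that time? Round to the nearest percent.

98%

102.0/29.5 = 3.458 lunations, so 3 complete cycles and 13.50 d into the next.
The Moon has covered 13.50/29.5 of its cycle, so θ ≈ 360° × 13.50/29.5 = 164.7°.
Illuminated fraction = (1 − cos 164.7°)/2 = (1 − (-0.965))/2 ≈ 0.982, so 98%.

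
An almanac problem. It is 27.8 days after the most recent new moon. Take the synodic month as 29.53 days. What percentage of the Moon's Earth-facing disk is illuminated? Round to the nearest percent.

Elongation θ = 360° × 27.8/29.53 ≈ 338.9°.
Illuminated fraction = (1 − cos 338.9°)/2 = (1 − 0.933)/2 ≈ 0.033, so 3%.

3%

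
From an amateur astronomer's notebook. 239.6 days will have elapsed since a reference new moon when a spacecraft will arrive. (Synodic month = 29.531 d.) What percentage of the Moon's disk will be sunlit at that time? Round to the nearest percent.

239.6/29.531 = 8.114 lunations, so 8 complete cycles and 3.35 d into the next.
Elongation θ = 360° × 3.35/29.531 ≈ 40.9°.
With cos θ = 0.756, the lit fraction is (1 − 0.756)/2 ≈ 0.122, so 12%.

12%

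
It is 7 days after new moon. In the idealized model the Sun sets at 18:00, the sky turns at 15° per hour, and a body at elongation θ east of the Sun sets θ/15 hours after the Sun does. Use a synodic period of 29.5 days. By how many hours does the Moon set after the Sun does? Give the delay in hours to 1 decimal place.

5.7 h

Elongation θ = 360° × 7/29.5 ≈ 85.4°.
The Moon trails the Sun by θ/15 = 85.4/15 ≈ 5.69 hours.
So the Moon sets 5.69 h after the Sun.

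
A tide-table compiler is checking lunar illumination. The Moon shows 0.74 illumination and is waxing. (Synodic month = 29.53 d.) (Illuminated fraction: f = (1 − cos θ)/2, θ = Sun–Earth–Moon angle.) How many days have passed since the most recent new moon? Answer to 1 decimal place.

cos θ = 1 − 2f = -0.480, giving a principal value of 118.7°.
The Moon is waxing (0°–180°), so θ = 118.7° directly.
At 360°/29.53 d per day, 118.7° corresponds to 9.74 days.

9.7 days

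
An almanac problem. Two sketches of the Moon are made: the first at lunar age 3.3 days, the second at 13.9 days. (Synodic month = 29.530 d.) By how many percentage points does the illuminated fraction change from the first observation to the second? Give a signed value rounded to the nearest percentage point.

+87 pp

First observation: θ = 360°·3.3/29.530 = 40.2°, so f = 0.118.
Second observation: θ = 169.5°, f = 0.992.
Δf = 0.992 − 0.118 = +0.873, i.e. +87 pp.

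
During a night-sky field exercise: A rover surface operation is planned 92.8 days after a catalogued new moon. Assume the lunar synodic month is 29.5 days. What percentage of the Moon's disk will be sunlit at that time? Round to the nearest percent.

20%

92.8/29.5 = 3.146 lunations, so 3 complete cycles and 4.30 d into the next.
Elongation θ = 360° × 4.30/29.5 ≈ 52.5°.
With cos θ = 0.609, the lit fraction is (1 − 0.609)/2 ≈ 0.195, so 20%.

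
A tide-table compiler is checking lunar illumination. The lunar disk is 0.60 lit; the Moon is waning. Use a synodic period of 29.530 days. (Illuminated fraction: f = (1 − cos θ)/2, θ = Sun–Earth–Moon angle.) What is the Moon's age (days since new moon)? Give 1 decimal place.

21.2 days

Invert f = (1 − cos θ)/2 to get cos θ = 1 − 2(0.60) = -0.200, hence θ₀ = arccos -0.200 = 101.5°.
Waning ⇒ past full, so θ = 360° − 101.5° = 258.5°.
At 360°/29.530 d per day, 258.5° corresponds to 21.20 days.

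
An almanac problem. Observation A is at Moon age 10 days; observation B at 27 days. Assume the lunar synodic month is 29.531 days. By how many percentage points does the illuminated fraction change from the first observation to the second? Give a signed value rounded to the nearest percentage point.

-69 pp

First observation: θ = 360°·10/29.531 = 121.9°, so f = 0.764.
Second observation: θ = 329.1°, f = 0.071.
Δf = 0.071 − 0.764 = -0.693, i.e. -69 pp.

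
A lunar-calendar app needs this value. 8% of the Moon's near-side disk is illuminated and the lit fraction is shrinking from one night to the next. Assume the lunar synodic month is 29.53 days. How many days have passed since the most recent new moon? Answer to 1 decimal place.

26.8 days

Invert f = (1 − cos θ)/2 to get cos θ = 1 − 2(0.08) = 0.840, hence θ₀ = arccos 0.840 = 32.9°.
Since the Moon is past full (waning), take the reflex angle: θ = 360° − 32.9° = 327.1°.
At 360°/29.53 d per day, 327.1° corresponds to 26.83 days.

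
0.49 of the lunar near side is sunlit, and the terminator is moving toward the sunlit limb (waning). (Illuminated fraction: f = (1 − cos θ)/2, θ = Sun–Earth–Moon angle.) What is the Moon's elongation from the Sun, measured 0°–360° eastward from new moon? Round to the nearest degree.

cos θ = 1 − 2f = 0.020, giving a principal value of 88.9°.
Since the Moon is past full (waning), take the reflex angle: θ = 360° − 88.9° = 271.1°.

271°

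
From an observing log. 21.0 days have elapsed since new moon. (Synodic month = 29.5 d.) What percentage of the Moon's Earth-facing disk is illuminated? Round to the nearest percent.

62%

Phase angle: θ = 360°·(21.0 d)/(29.5 d) = 256.3°.
With cos θ = (-0.237), the lit fraction is (1 − (-0.237))/2 ≈ 0.619, so 62%.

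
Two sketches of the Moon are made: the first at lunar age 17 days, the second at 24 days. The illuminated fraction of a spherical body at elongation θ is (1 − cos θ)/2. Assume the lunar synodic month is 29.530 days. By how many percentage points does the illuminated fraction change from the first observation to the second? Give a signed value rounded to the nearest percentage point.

-64 pp

θ₁ = 360° × 17/29.530 = 207.2°, f₁ = (1 − cos θ₁)/2 = 0.945.
θ₂ = 360° × 24/29.530 = 292.6°, f₂ = (1 − cos θ₂)/2 = 0.308.
Change = f₂ − f₁ = -0.637 → -64 percentage points.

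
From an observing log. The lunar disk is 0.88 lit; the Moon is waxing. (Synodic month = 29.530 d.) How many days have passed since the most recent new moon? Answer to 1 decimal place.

11.4 days

From f = (1 − cos θ)/2: cos θ = 1 − 2×0.88 = -0.760; arccos → 139.5°.
The Moon is waxing (0°–180°), so θ = 139.5° directly.
Age = 29.530 × 139.5°/360° ≈ 11.44 days.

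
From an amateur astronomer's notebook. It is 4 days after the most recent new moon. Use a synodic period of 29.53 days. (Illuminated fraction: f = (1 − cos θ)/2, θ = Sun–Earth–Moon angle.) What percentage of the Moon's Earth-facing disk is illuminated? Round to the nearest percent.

The Moon has covered 4/29.53 of its cycle, so θ ≈ 360° × 4/29.53 = 48.8°.
Illuminated fraction = (1 − cos 48.8°)/2 = (1 − 0.659)/2 ≈ 0.170, so 17%.

17%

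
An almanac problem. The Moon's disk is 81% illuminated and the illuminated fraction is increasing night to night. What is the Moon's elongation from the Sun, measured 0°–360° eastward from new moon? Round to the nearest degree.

cos θ = 1 − 2f = -0.620, giving a principal value of 128.3°.
The Moon is waxing (0°–180°), so θ = 128.3° directly.

128°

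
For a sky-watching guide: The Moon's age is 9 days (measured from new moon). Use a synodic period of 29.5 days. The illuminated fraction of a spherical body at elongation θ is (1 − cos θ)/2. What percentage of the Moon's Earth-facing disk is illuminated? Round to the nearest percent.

67%

Phase angle: θ = 360°·(9 d)/(29.5 d) = 109.8°.
cos 109.8° = (-0.339), so f = (1 − (-0.339))/2 = 0.670, so 67%.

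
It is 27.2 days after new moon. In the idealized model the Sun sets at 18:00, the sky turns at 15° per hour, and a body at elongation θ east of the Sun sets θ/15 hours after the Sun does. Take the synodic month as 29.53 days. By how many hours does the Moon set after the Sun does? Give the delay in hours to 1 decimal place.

Elongation θ = 360° × 27.2/29.53 ≈ 331.6°.
Delay after the Sun = 331.6° / (15°/h) ≈ 22.11 h.
So the Moon sets 22.11 h after the Sun.

22.1 h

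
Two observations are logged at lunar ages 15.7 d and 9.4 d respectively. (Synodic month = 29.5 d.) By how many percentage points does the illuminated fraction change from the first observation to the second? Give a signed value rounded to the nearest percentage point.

θ₁ = 360° × 15.7/29.5 = 191.6°, f₁ = (1 − cos θ₁)/2 = 0.990.
θ₂ = 360° × 9.4/29.5 = 114.7°, f₂ = (1 − cos θ₂)/2 = 0.709.
Change = f₂ − f₁ = -0.281 → -28 percentage points.

-28 pp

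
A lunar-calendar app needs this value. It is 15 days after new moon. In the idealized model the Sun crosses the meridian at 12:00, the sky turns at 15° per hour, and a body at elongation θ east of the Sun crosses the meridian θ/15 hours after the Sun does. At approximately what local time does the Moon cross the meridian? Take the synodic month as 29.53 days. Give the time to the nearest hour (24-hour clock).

00:00

The Moon has covered 15/29.53 of its cycle, so θ ≈ 360° × 15/29.53 = 182.9°.
The Moon trails the Sun by θ/15 = 182.9/15 ≈ 12.19 hours.
12:00 + 12.19 h ≈ 00:11 → 00:00 to the nearest hour.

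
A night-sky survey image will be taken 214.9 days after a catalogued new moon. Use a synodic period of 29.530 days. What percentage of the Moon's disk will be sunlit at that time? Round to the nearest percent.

59%

214.9 d spans 7 complete synodic months (7 × 29.530 = 206.71 d) plus 8.19 d.
Phase angle: θ = 360°·(8.19 d)/(29.530 d) = 99.8°.
Illuminated fraction = (1 − cos 99.8°)/2 = (1 − (-0.171))/2 ≈ 0.585, so 59%.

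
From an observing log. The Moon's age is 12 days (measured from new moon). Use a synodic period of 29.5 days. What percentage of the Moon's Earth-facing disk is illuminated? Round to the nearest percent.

92%

Elongation θ = 360° × 12/29.5 ≈ 146.4°.
cos 146.4° = (-0.833), so f = (1 − (-0.833))/2 = 0.917, so 92%.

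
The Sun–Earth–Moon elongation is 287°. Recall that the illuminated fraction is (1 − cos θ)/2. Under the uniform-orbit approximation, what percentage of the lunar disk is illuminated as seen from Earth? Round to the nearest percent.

35%

Half-versine of 287°: (1 − 0.292)/2 = 0.354, i.e. 35%.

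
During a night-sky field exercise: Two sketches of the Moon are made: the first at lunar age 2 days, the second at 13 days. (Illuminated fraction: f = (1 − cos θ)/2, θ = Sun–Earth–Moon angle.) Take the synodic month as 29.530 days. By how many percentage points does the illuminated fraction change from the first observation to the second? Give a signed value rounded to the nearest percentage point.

θ₁ = 360° × 2/29.530 = 24.4°, f₁ = (1 − cos θ₁)/2 = 0.045.
θ₂ = 360° × 13/29.530 = 158.5°, f₂ = (1 − cos θ₂)/2 = 0.965.
Change = f₂ − f₁ = +0.921 → +92 percentage points.

+92 pp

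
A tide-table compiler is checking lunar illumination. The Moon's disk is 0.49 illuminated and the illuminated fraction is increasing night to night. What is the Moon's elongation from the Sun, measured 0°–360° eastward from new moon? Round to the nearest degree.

89°

cos θ = 1 − 2f = 0.020, giving a principal value of 88.9°.
The Moon is waxing (0°–180°), so θ = 88.9° directly.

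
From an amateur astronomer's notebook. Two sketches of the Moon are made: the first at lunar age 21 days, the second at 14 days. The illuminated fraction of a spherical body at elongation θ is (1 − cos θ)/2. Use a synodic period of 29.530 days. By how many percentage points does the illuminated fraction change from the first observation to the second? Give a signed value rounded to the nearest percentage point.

First observation: θ = 360°·21/29.530 = 256.0°, so f = 0.621.
Second observation: θ = 170.7°, f = 0.993.
Δf = 0.993 − 0.621 = +0.373, i.e. +37 pp.

+37 pp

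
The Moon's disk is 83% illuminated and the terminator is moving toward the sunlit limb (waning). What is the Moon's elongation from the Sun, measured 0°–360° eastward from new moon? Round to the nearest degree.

cos θ = 1 − 2f = -0.660, giving a principal value of 131.3°.
A waning Moon lies in 180°–360°, so θ = 360° − 131.3° = 228.7°.

229°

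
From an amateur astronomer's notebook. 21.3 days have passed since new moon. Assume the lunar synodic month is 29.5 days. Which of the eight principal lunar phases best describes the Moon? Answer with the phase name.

θ ≈ 360° × 21.3/29.5 = 260°, which falls in the last quarter sector.

last quarter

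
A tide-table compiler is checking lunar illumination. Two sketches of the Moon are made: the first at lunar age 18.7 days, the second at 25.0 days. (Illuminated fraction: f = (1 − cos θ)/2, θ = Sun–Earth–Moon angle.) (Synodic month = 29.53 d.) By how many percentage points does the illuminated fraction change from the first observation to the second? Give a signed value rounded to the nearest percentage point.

-62 pp

First observation: θ = 360°·18.7/29.53 = 228.0°, so f = 0.835.
Second observation: θ = 304.8°, f = 0.215.
Δf = 0.215 − 0.835 = -0.620, i.e. -62 pp.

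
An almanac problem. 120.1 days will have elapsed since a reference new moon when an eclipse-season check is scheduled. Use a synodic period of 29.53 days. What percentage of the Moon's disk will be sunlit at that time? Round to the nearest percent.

120.1/29.53 = 4.067 lunations, so 4 complete cycles and 1.98 d into the next.
Phase angle: θ = 360°·(1.98 d)/(29.53 d) = 24.1°.
With cos θ = 0.913, the lit fraction is (1 − 0.913)/2 ≈ 0.044, so 4%.

4%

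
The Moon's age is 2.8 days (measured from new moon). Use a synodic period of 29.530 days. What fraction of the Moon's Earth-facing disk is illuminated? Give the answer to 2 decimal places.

0.09

Phase angle: θ = 360°·(2.8 d)/(29.530 d) = 34.1°.
cos 34.1° = 0.828, so f = (1 − 0.828)/2 = 0.086.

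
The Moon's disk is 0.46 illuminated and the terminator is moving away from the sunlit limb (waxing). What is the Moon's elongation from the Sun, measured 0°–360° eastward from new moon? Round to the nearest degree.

Invert f = (1 − cos θ)/2 to get cos θ = 1 − 2(0.46) = 0.080, hence θ₀ = arccos 0.080 = 85.4°.
Before full moon the principal value applies: θ = 85.4°.

85°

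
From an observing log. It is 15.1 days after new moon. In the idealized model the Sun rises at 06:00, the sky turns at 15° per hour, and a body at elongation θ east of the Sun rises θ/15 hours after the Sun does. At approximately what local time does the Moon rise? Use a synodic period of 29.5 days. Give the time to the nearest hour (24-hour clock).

The Moon has covered 15.1/29.5 of its cycle, so θ ≈ 360° × 15.1/29.5 = 184.3°.
At 15° of sky rotation per hour, 184.3° corresponds to a 12.28 h lag.
06:00 + 12.28 h ≈ 18:17 → 18:00 to the nearest hour.

18:00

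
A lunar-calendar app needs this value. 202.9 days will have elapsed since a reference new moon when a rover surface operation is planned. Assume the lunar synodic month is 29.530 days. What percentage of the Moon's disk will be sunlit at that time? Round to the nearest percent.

Reduce mod P: 202.9 − 6×29.530 = 25.72 d into the current lunation.
The Moon has covered 25.72/29.530 of its cycle, so θ ≈ 360° × 25.72/29.530 = 313.6°.
cos 313.6° = 0.689, so f = (1 − 0.689)/2 = 0.155, so 16%.

16%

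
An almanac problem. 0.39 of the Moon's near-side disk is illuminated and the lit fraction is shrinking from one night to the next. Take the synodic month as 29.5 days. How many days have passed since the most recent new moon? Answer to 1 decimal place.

23.2 days

From f = (1 − cos θ)/2: cos θ = 1 − 2×0.39 = 0.220; arccos → 77.3°.
A waning Moon lies in 180°–360°, so θ = 360° − 77.3° = 282.7°.
At 360°/29.5 d per day, 282.7° corresponds to 23.17 days.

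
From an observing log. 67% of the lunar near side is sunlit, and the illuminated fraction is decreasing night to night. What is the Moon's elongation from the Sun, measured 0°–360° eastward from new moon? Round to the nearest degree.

250°

From f = (1 − cos θ)/2: cos θ = 1 − 2×0.67 = -0.340; arccos → 109.9°.
A waning Moon lies in 180°–360°, so θ = 360° − 109.9° = 250.1°.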